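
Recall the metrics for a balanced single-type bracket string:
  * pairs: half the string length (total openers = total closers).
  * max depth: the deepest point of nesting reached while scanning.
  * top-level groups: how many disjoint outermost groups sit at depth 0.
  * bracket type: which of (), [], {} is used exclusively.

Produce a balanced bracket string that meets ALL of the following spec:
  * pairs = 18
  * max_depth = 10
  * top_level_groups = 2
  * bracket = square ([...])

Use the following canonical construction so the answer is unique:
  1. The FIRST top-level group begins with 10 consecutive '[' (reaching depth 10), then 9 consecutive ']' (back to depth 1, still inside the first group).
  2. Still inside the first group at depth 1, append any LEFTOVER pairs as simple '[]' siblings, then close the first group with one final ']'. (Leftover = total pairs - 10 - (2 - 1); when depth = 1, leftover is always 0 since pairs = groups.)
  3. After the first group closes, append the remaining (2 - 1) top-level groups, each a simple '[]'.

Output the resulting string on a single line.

Answer: [[[[[[[[[[]]]]]]]]][][][][][][][]][]

Derivation:
Spec: pairs=18 depth=10 groups=2
Leftover pairs = 18 - 10 - (2-1) = 7
First group: deep chain of depth 10 + 7 sibling pairs
Remaining 1 groups: simple '[]' each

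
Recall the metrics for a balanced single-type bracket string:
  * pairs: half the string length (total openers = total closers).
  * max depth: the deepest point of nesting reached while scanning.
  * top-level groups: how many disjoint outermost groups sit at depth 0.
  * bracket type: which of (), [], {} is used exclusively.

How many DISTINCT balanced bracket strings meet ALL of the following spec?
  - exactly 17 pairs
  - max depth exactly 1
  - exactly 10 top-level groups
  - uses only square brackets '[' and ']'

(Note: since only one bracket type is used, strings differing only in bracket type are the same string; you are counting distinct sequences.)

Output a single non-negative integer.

Spec: pairs=17 depth=1 groups=10
Count(depth <= 1) = 0
Count(depth <= 0) = 0
Count(depth == 1) = 0 - 0 = 0

Answer: 0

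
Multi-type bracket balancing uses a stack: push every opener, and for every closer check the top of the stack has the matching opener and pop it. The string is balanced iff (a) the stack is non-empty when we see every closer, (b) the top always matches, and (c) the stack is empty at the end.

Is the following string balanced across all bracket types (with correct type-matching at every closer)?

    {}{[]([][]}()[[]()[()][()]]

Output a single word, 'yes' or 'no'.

Answer: no

Derivation:
pos 0: push '{'; stack = {
pos 1: '}' matches '{'; pop; stack = (empty)
pos 2: push '{'; stack = {
pos 3: push '['; stack = {[
pos 4: ']' matches '['; pop; stack = {
pos 5: push '('; stack = {(
pos 6: push '['; stack = {([
pos 7: ']' matches '['; pop; stack = {(
pos 8: push '['; stack = {([
pos 9: ']' matches '['; pop; stack = {(
pos 10: saw closer '}' but top of stack is '(' (expected ')') → INVALID
Verdict: type mismatch at position 10: '}' closes '(' → no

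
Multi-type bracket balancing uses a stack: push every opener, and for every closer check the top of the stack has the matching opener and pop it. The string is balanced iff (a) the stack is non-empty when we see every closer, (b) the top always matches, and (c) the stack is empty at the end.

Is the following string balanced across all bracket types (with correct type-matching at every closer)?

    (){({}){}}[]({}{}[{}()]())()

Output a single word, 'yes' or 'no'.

pos 0: push '('; stack = (
pos 1: ')' matches '('; pop; stack = (empty)
pos 2: push '{'; stack = {
pos 3: push '('; stack = {(
pos 4: push '{'; stack = {({
pos 5: '}' matches '{'; pop; stack = {(
pos 6: ')' matches '('; pop; stack = {
pos 7: push '{'; stack = {{
pos 8: '}' matches '{'; pop; stack = {
pos 9: '}' matches '{'; pop; stack = (empty)
pos 10: push '['; stack = [
pos 11: ']' matches '['; pop; stack = (empty)
pos 12: push '('; stack = (
pos 13: push '{'; stack = ({
pos 14: '}' matches '{'; pop; stack = (
pos 15: push '{'; stack = ({
pos 16: '}' matches '{'; pop; stack = (
pos 17: push '['; stack = ([
pos 18: push '{'; stack = ([{
pos 19: '}' matches '{'; pop; stack = ([
pos 20: push '('; stack = ([(
pos 21: ')' matches '('; pop; stack = ([
pos 22: ']' matches '['; pop; stack = (
pos 23: push '('; stack = ((
pos 24: ')' matches '('; pop; stack = (
pos 25: ')' matches '('; pop; stack = (empty)
pos 26: push '('; stack = (
pos 27: ')' matches '('; pop; stack = (empty)
end: stack empty → VALID
Verdict: properly nested → yes

Answer: yes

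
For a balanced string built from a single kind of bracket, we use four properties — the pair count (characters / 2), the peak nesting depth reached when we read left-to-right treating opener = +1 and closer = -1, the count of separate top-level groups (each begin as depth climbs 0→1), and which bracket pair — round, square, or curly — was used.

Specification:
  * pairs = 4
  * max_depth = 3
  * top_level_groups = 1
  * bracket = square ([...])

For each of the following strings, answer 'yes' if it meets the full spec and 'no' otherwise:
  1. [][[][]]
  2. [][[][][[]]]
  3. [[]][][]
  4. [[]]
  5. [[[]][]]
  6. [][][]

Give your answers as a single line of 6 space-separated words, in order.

String 1 '[][[][]]': depth seq [1 0 1 2 1 2 1 0]
  -> pairs=4 depth=2 groups=2 -> no
String 2 '[][[][][[]]]': depth seq [1 0 1 2 1 2 1 2 3 2 1 0]
  -> pairs=6 depth=3 groups=2 -> no
String 3 '[[]][][]': depth seq [1 2 1 0 1 0 1 0]
  -> pairs=4 depth=2 groups=3 -> no
String 4 '[[]]': depth seq [1 2 1 0]
  -> pairs=2 depth=2 groups=1 -> no
String 5 '[[[]][]]': depth seq [1 2 3 2 1 2 1 0]
  -> pairs=4 depth=3 groups=1 -> yes
String 6 '[][][]': depth seq [1 0 1 0 1 0]
  -> pairs=3 depth=1 groups=3 -> no

Answer: no no no no yes no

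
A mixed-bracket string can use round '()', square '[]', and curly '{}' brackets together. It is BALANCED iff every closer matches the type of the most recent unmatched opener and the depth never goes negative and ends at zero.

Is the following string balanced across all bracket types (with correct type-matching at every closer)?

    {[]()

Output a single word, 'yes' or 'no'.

Answer: no

Derivation:
pos 0: push '{'; stack = {
pos 1: push '['; stack = {[
pos 2: ']' matches '['; pop; stack = {
pos 3: push '('; stack = {(
pos 4: ')' matches '('; pop; stack = {
end: stack still non-empty ({) → INVALID
Verdict: unclosed openers at end: { → no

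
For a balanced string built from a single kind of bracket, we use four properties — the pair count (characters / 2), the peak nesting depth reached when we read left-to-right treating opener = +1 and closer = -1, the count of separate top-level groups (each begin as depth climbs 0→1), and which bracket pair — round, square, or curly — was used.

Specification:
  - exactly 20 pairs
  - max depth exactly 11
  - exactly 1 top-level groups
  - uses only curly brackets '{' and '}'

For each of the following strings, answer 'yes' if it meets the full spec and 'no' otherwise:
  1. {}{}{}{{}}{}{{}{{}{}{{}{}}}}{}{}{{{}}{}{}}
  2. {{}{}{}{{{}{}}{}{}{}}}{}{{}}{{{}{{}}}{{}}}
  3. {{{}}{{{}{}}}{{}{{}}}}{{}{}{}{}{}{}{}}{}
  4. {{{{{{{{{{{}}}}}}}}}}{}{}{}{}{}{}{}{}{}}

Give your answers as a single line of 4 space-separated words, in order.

String 1 '{}{}{}{{}}{}{{}{{}{}{{}{}}}}{}{}{{{}}{}{}}': depth seq [1 0 1 0 1 0 1 2 1 0 1 0 1 2 1 2 3 2 3 2 3 4 3 4 3 2 1 0 1 0 1 0 1 2 3 2 1 2 1 2 1 0]
  -> pairs=21 depth=4 groups=9 -> no
String 2 '{{}{}{}{{{}{}}{}{}{}}}{}{{}}{{{}{{}}}{{}}}': depth seq [1 2 1 2 1 2 1 2 3 4 3 4 3 2 3 2 3 2 3 2 1 0 1 0 1 2 1 0 1 2 3 2 3 4 3 2 1 2 3 2 1 0]
  -> pairs=21 depth=4 groups=4 -> no
String 3 '{{{}}{{{}{}}}{{}{{}}}}{{}{}{}{}{}{}{}}{}': depth seq [1 2 3 2 1 2 3 4 3 4 3 2 1 2 3 2 3 4 3 2 1 0 1 2 1 2 1 2 1 2 1 2 1 2 1 2 1 0 1 0]
  -> pairs=20 depth=4 groups=3 -> no
String 4 '{{{{{{{{{{{}}}}}}}}}}{}{}{}{}{}{}{}{}{}}': depth seq [1 2 3 4 5 6 7 8 9 10 11 10 9 8 7 6 5 4 3 2 1 2 1 2 1 2 1 2 1 2 1 2 1 2 1 2 1 2 1 0]
  -> pairs=20 depth=11 groups=1 -> yes

Answer: no no no yes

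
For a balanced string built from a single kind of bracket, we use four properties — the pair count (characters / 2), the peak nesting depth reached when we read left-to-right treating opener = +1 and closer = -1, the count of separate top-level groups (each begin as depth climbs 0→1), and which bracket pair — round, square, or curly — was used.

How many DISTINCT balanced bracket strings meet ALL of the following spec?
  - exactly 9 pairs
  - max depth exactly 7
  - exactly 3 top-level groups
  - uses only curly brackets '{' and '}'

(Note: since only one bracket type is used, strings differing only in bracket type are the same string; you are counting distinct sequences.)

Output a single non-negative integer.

Spec: pairs=9 depth=7 groups=3
Count(depth <= 7) = 1001
Count(depth <= 6) = 998
Count(depth == 7) = 1001 - 998 = 3

Answer: 3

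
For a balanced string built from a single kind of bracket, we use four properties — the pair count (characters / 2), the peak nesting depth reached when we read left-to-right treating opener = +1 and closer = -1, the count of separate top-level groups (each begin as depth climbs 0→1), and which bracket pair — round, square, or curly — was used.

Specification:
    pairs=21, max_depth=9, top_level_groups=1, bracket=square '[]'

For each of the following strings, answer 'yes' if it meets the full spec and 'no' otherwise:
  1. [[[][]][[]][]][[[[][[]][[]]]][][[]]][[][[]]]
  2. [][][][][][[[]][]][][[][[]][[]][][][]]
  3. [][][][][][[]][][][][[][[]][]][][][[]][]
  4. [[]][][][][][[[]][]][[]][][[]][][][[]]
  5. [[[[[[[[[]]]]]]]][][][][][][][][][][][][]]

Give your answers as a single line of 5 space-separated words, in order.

String 1 '[[[][]][[]][]][[[[][[]][[]]]][][[]]][[][[]]]': depth seq [1 2 3 2 3 2 1 2 3 2 1 2 1 0 1 2 3 4 3 4 5 4 3 4 5 4 3 2 1 2 1 2 3 2 1 0 1 2 1 2 3 2 1 0]
  -> pairs=22 depth=5 groups=3 -> no
String 2 '[][][][][][[[]][]][][[][[]][[]][][][]]': depth seq [1 0 1 0 1 0 1 0 1 0 1 2 3 2 1 2 1 0 1 0 1 2 1 2 3 2 1 2 3 2 1 2 1 2 1 2 1 0]
  -> pairs=19 depth=3 groups=8 -> no
String 3 '[][][][][][[]][][][][[][[]][]][][][[]][]': depth seq [1 0 1 0 1 0 1 0 1 0 1 2 1 0 1 0 1 0 1 0 1 2 1 2 3 2 1 2 1 0 1 0 1 0 1 2 1 0 1 0]
  -> pairs=20 depth=3 groups=14 -> no
String 4 '[[]][][][][][[[]][]][[]][][[]][][][[]]': depth seq [1 2 1 0 1 0 1 0 1 0 1 0 1 2 3 2 1 2 1 0 1 2 1 0 1 0 1 2 1 0 1 0 1 0 1 2 1 0]
  -> pairs=19 depth=3 groups=12 -> no
String 5 '[[[[[[[[[]]]]]]]][][][][][][][][][][][][]]': depth seq [1 2 3 4 5 6 7 8 9 8 7 6 5 4 3 2 1 2 1 2 1 2 1 2 1 2 1 2 1 2 1 2 1 2 1 2 1 2 1 2 1 0]
  -> pairs=21 depth=9 groups=1 -> yes

Answer: no no no no yes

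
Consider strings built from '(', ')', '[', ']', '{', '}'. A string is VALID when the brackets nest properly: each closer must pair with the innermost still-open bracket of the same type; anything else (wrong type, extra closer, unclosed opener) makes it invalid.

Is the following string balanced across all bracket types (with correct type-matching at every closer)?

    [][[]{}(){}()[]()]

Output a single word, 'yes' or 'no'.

pos 0: push '['; stack = [
pos 1: ']' matches '['; pop; stack = (empty)
pos 2: push '['; stack = [
pos 3: push '['; stack = [[
pos 4: ']' matches '['; pop; stack = [
pos 5: push '{'; stack = [{
pos 6: '}' matches '{'; pop; stack = [
pos 7: push '('; stack = [(
pos 8: ')' matches '('; pop; stack = [
pos 9: push '{'; stack = [{
pos 10: '}' matches '{'; pop; stack = [
pos 11: push '('; stack = [(
pos 12: ')' matches '('; pop; stack = [
pos 13: push '['; stack = [[
pos 14: ']' matches '['; pop; stack = [
pos 15: push '('; stack = [(
pos 16: ')' matches '('; pop; stack = [
pos 17: ']' matches '['; pop; stack = (empty)
end: stack empty → VALID
Verdict: properly nested → yes

Answer: yes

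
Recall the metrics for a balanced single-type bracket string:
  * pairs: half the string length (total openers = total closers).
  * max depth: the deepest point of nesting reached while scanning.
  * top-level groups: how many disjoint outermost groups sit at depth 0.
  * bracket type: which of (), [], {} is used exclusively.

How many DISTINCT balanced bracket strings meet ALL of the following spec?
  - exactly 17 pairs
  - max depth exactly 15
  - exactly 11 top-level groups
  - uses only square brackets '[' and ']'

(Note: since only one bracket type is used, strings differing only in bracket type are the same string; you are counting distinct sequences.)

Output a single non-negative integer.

Spec: pairs=17 depth=15 groups=11
Count(depth <= 15) = 48279
Count(depth <= 14) = 48279
Count(depth == 15) = 48279 - 48279 = 0

Answer: 0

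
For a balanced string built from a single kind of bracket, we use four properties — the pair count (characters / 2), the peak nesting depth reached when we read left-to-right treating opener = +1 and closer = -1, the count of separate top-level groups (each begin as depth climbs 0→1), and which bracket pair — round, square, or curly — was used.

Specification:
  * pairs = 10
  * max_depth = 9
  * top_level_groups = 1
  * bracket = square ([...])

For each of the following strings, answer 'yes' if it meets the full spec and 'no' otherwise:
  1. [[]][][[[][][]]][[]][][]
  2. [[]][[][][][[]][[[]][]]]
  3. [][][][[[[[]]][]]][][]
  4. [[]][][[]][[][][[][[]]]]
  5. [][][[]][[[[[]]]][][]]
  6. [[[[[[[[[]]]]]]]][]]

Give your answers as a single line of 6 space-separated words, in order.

String 1 '[[]][][[[][][]]][[]][][]': depth seq [1 2 1 0 1 0 1 2 3 2 3 2 3 2 1 0 1 2 1 0 1 0 1 0]
  -> pairs=12 depth=3 groups=6 -> no
String 2 '[[]][[][][][[]][[[]][]]]': depth seq [1 2 1 0 1 2 1 2 1 2 1 2 3 2 1 2 3 4 3 2 3 2 1 0]
  -> pairs=12 depth=4 groups=2 -> no
String 3 '[][][][[[[[]]][]]][][]': depth seq [1 0 1 0 1 0 1 2 3 4 5 4 3 2 3 2 1 0 1 0 1 0]
  -> pairs=11 depth=5 groups=6 -> no
String 4 '[[]][][[]][[][][[][[]]]]': depth seq [1 2 1 0 1 0 1 2 1 0 1 2 1 2 1 2 3 2 3 4 3 2 1 0]
  -> pairs=12 depth=4 groups=4 -> no
String 5 '[][][[]][[[[[]]]][][]]': depth seq [1 0 1 0 1 2 1 0 1 2 3 4 5 4 3 2 1 2 1 2 1 0]
  -> pairs=11 depth=5 groups=4 -> no
String 6 '[[[[[[[[[]]]]]]]][]]': depth seq [1 2 3 4 5 6 7 8 9 8 7 6 5 4 3 2 1 2 1 0]
  -> pairs=10 depth=9 groups=1 -> yes

Answer: no no no no no yes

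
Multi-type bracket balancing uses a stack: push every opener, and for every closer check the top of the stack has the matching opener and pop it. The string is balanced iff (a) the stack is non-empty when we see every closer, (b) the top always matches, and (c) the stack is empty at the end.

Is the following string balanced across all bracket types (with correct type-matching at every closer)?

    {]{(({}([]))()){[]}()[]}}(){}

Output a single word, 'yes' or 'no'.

pos 0: push '{'; stack = {
pos 1: saw closer ']' but top of stack is '{' (expected '}') → INVALID
Verdict: type mismatch at position 1: ']' closes '{' → no

Answer: no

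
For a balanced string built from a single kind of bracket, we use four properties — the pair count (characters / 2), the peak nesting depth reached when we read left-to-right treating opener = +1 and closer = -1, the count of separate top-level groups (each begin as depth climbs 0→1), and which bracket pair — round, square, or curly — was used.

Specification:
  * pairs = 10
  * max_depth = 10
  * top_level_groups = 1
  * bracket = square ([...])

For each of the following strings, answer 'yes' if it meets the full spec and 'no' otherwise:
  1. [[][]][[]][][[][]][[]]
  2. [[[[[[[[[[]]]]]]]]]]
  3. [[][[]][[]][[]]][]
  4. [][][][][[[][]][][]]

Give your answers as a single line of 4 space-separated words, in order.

String 1 '[[][]][[]][][[][]][[]]': depth seq [1 2 1 2 1 0 1 2 1 0 1 0 1 2 1 2 1 0 1 2 1 0]
  -> pairs=11 depth=2 groups=5 -> no
String 2 '[[[[[[[[[[]]]]]]]]]]': depth seq [1 2 3 4 5 6 7 8 9 10 9 8 7 6 5 4 3 2 1 0]
  -> pairs=10 depth=10 groups=1 -> yes
String 3 '[[][[]][[]][[]]][]': depth seq [1 2 1 2 3 2 1 2 3 2 1 2 3 2 1 0 1 0]
  -> pairs=9 depth=3 groups=2 -> no
String 4 '[][][][][[[][]][][]]': depth seq [1 0 1 0 1 0 1 0 1 2 3 2 3 2 1 2 1 2 1 0]
  -> pairs=10 depth=3 groups=5 -> no

Answer: no yes no no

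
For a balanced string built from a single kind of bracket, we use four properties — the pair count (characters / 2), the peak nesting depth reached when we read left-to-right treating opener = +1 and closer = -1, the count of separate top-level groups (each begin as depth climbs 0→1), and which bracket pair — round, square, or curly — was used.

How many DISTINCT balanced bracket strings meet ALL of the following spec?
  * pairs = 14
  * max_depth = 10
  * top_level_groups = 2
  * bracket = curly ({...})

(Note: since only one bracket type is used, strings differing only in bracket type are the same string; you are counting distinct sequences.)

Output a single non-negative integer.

Answer: 2948

Derivation:
Spec: pairs=14 depth=10 groups=2
Count(depth <= 10) = 742398
Count(depth <= 9) = 739450
Count(depth == 10) = 742398 - 739450 = 2948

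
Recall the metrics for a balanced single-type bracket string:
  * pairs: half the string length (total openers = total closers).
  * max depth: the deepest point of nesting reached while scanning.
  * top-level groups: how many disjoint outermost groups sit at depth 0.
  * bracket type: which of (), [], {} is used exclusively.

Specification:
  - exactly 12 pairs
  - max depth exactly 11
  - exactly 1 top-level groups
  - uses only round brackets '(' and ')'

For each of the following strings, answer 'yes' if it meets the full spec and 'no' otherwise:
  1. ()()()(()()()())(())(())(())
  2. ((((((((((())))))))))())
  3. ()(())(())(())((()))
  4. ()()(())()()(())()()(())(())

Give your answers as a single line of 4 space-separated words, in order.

String 1 '()()()(()()()())(())(())(())': depth seq [1 0 1 0 1 0 1 2 1 2 1 2 1 2 1 0 1 2 1 0 1 2 1 0 1 2 1 0]
  -> pairs=14 depth=2 groups=7 -> no
String 2 '((((((((((())))))))))())': depth seq [1 2 3 4 5 6 7 8 9 10 11 10 9 8 7 6 5 4 3 2 1 2 1 0]
  -> pairs=12 depth=11 groups=1 -> yes
String 3 '()(())(())(())((()))': depth seq [1 0 1 2 1 0 1 2 1 0 1 2 1 0 1 2 3 2 1 0]
  -> pairs=10 depth=3 groups=5 -> no
String 4 '()()(())()()(())()()(())(())': depth seq [1 0 1 0 1 2 1 0 1 0 1 0 1 2 1 0 1 0 1 0 1 2 1 0 1 2 1 0]
  -> pairs=14 depth=2 groups=10 -> no

Answer: no yes no no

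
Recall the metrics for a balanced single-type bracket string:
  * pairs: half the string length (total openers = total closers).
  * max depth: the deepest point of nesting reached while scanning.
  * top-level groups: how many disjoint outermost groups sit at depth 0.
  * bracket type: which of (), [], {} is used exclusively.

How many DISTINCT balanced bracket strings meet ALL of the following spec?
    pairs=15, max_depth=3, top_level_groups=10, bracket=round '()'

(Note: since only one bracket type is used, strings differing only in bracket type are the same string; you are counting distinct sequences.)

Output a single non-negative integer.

Answer: 4410

Derivation:
Spec: pairs=15 depth=3 groups=10
Count(depth <= 3) = 6412
Count(depth <= 2) = 2002
Count(depth == 3) = 6412 - 2002 = 4410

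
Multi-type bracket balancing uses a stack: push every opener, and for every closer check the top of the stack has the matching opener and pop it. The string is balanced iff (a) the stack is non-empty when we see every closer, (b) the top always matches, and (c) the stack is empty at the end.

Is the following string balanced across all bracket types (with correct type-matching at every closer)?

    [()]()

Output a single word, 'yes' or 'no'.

Answer: yes

Derivation:
pos 0: push '['; stack = [
pos 1: push '('; stack = [(
pos 2: ')' matches '('; pop; stack = [
pos 3: ']' matches '['; pop; stack = (empty)
pos 4: push '('; stack = (
pos 5: ')' matches '('; pop; stack = (empty)
end: stack empty → VALID
Verdict: properly nested → yes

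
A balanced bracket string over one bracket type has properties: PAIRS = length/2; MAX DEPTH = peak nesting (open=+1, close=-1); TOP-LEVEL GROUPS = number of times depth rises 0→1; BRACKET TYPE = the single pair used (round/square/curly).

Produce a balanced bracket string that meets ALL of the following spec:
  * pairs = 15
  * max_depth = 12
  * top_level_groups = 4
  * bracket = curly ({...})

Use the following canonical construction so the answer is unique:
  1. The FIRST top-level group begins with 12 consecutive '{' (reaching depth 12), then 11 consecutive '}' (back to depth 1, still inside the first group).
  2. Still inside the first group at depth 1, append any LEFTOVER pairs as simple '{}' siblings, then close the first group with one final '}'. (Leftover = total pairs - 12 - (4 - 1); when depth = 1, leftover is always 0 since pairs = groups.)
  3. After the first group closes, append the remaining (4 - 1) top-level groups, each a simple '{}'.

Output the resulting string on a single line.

Answer: {{{{{{{{{{{{}}}}}}}}}}}}{}{}{}

Derivation:
Spec: pairs=15 depth=12 groups=4
Leftover pairs = 15 - 12 - (4-1) = 0
First group: deep chain of depth 12 + 0 sibling pairs
Remaining 3 groups: simple '{}' each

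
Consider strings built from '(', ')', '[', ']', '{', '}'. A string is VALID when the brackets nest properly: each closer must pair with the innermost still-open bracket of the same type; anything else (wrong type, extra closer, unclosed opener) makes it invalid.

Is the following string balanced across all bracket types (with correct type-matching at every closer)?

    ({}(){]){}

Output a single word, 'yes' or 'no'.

pos 0: push '('; stack = (
pos 1: push '{'; stack = ({
pos 2: '}' matches '{'; pop; stack = (
pos 3: push '('; stack = ((
pos 4: ')' matches '('; pop; stack = (
pos 5: push '{'; stack = ({
pos 6: saw closer ']' but top of stack is '{' (expected '}') → INVALID
Verdict: type mismatch at position 6: ']' closes '{' → no

Answer: no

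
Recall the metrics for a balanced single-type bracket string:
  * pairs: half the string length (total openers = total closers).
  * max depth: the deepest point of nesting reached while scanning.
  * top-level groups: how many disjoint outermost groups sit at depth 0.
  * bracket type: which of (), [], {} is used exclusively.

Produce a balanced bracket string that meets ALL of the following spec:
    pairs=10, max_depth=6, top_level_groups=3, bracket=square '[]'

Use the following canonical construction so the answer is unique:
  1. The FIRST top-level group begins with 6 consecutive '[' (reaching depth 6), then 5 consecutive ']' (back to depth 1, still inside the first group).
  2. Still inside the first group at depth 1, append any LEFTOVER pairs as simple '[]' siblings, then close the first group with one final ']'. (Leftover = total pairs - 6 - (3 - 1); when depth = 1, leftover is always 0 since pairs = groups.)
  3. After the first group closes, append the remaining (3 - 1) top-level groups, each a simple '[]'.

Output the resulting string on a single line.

Answer: [[[[[[]]]]][][]][][]

Derivation:
Spec: pairs=10 depth=6 groups=3
Leftover pairs = 10 - 6 - (3-1) = 2
First group: deep chain of depth 6 + 2 sibling pairs
Remaining 2 groups: simple '[]' each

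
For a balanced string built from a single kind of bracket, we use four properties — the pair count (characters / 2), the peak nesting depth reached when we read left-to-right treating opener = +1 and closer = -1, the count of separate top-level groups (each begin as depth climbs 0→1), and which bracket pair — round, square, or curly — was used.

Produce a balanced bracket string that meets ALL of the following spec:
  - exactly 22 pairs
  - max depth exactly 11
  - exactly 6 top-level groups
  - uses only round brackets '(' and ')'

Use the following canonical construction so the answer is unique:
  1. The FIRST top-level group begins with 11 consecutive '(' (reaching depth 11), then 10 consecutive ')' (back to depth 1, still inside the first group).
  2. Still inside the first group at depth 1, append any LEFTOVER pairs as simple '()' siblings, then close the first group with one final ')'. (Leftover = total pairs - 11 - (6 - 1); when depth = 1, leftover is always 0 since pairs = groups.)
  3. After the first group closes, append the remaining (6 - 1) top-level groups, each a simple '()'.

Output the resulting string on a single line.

Spec: pairs=22 depth=11 groups=6
Leftover pairs = 22 - 11 - (6-1) = 6
First group: deep chain of depth 11 + 6 sibling pairs
Remaining 5 groups: simple '()' each

Answer: ((((((((((())))))))))()()()()()())()()()()()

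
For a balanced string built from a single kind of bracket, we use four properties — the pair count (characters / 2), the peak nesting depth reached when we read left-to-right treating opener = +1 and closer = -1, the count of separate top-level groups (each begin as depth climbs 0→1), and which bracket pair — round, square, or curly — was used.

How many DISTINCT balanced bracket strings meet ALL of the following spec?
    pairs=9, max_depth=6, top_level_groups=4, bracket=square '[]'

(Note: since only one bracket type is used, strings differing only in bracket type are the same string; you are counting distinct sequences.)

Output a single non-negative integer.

Answer: 4

Derivation:
Spec: pairs=9 depth=6 groups=4
Count(depth <= 6) = 572
Count(depth <= 5) = 568
Count(depth == 6) = 572 - 568 = 4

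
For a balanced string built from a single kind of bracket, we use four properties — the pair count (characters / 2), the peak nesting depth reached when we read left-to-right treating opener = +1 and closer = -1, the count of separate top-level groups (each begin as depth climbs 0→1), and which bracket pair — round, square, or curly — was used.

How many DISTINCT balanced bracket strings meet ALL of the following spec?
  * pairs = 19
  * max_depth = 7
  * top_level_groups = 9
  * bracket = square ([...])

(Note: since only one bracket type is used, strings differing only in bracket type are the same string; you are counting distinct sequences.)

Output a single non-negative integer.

Spec: pairs=19 depth=7 groups=9
Count(depth <= 7) = 6193278
Count(depth <= 6) = 6087501
Count(depth == 7) = 6193278 - 6087501 = 105777

Answer: 105777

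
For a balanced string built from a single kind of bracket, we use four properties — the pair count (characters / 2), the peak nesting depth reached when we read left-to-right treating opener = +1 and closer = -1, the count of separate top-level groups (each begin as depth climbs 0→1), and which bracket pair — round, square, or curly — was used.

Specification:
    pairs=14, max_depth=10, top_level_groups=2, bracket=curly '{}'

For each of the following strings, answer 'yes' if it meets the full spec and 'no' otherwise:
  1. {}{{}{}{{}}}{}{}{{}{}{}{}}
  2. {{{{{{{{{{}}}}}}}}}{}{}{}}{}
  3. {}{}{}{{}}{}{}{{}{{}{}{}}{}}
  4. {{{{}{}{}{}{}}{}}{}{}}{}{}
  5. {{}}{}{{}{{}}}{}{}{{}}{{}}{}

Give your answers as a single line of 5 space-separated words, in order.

String 1 '{}{{}{}{{}}}{}{}{{}{}{}{}}': depth seq [1 0 1 2 1 2 1 2 3 2 1 0 1 0 1 0 1 2 1 2 1 2 1 2 1 0]
  -> pairs=13 depth=3 groups=5 -> no
String 2 '{{{{{{{{{{}}}}}}}}}{}{}{}}{}': depth seq [1 2 3 4 5 6 7 8 9 10 9 8 7 6 5 4 3 2 1 2 1 2 1 2 1 0 1 0]
  -> pairs=14 depth=10 groups=2 -> yes
String 3 '{}{}{}{{}}{}{}{{}{{}{}{}}{}}': depth seq [1 0 1 0 1 0 1 2 1 0 1 0 1 0 1 2 1 2 3 2 3 2 3 2 1 2 1 0]
  -> pairs=14 depth=3 groups=7 -> no
String 4 '{{{{}{}{}{}{}}{}}{}{}}{}{}': depth seq [1 2 3 4 3 4 3 4 3 4 3 4 3 2 3 2 1 2 1 2 1 0 1 0 1 0]
  -> pairs=13 depth=4 groups=3 -> no
String 5 '{{}}{}{{}{{}}}{}{}{{}}{{}}{}': depth seq [1 2 1 0 1 0 1 2 1 2 3 2 1 0 1 0 1 0 1 2 1 0 1 2 1 0 1 0]
  -> pairs=14 depth=3 groups=8 -> no

Answer: no yes no no no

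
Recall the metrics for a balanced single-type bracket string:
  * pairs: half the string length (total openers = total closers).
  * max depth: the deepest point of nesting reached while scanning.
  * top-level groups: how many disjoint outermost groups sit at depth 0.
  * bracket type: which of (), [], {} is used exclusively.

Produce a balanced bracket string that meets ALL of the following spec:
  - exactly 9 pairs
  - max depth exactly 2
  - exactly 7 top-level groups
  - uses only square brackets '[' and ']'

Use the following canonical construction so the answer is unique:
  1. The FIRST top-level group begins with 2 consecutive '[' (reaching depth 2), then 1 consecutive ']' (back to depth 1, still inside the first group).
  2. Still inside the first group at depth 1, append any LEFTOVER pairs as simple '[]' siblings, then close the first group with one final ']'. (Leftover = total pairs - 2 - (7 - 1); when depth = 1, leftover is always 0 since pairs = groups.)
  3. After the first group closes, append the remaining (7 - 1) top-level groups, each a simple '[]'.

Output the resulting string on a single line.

Answer: [[][]][][][][][][]

Derivation:
Spec: pairs=9 depth=2 groups=7
Leftover pairs = 9 - 2 - (7-1) = 1
First group: deep chain of depth 2 + 1 sibling pairs
Remaining 6 groups: simple '[]' each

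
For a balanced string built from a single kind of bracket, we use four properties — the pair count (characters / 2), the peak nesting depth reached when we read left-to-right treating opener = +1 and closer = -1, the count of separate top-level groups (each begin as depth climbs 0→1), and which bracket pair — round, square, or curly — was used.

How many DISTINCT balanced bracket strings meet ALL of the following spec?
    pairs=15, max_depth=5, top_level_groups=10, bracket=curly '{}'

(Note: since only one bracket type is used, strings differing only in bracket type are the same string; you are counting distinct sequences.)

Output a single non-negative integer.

Spec: pairs=15 depth=5 groups=10
Count(depth <= 5) = 7742
Count(depth <= 4) = 7582
Count(depth == 5) = 7742 - 7582 = 160

Answer: 160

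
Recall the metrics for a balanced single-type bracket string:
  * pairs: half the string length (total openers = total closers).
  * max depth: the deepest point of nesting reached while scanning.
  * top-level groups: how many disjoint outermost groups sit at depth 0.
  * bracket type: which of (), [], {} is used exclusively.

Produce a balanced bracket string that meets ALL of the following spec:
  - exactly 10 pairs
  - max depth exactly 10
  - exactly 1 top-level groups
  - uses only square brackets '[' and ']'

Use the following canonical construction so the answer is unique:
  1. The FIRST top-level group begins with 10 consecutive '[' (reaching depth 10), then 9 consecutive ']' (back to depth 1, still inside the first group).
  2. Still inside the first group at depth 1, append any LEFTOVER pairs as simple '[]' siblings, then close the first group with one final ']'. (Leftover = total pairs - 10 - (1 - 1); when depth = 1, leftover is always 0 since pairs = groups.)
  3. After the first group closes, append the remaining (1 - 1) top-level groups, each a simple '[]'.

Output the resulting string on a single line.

Answer: [[[[[[[[[[]]]]]]]]]]

Derivation:
Spec: pairs=10 depth=10 groups=1
Leftover pairs = 10 - 10 - (1-1) = 0
First group: deep chain of depth 10 + 0 sibling pairs
Remaining 0 groups: simple '[]' each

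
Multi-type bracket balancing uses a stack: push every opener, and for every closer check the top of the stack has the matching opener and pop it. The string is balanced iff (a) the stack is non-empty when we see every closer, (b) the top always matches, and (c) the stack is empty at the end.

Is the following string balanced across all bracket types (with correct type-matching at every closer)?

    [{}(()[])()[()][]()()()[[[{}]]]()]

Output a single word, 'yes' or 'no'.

Answer: yes

Derivation:
pos 0: push '['; stack = [
pos 1: push '{'; stack = [{
pos 2: '}' matches '{'; pop; stack = [
pos 3: push '('; stack = [(
pos 4: push '('; stack = [((
pos 5: ')' matches '('; pop; stack = [(
pos 6: push '['; stack = [([
pos 7: ']' matches '['; pop; stack = [(
pos 8: ')' matches '('; pop; stack = [
pos 9: push '('; stack = [(
pos 10: ')' matches '('; pop; stack = [
pos 11: push '['; stack = [[
pos 12: push '('; stack = [[(
pos 13: ')' matches '('; pop; stack = [[
pos 14: ']' matches '['; pop; stack = [
pos 15: push '['; stack = [[
pos 16: ']' matches '['; pop; stack = [
pos 17: push '('; stack = [(
pos 18: ')' matches '('; pop; stack = [
pos 19: push '('; stack = [(
pos 20: ')' matches '('; pop; stack = [
pos 21: push '('; stack = [(
pos 22: ')' matches '('; pop; stack = [
pos 23: push '['; stack = [[
pos 24: push '['; stack = [[[
pos 25: push '['; stack = [[[[
pos 26: push '{'; stack = [[[[{
pos 27: '}' matches '{'; pop; stack = [[[[
pos 28: ']' matches '['; pop; stack = [[[
pos 29: ']' matches '['; pop; stack = [[
pos 30: ']' matches '['; pop; stack = [
pos 31: push '('; stack = [(
pos 32: ')' matches '('; pop; stack = [
pos 33: ']' matches '['; pop; stack = (empty)
end: stack empty → VALID
Verdict: properly nested → yes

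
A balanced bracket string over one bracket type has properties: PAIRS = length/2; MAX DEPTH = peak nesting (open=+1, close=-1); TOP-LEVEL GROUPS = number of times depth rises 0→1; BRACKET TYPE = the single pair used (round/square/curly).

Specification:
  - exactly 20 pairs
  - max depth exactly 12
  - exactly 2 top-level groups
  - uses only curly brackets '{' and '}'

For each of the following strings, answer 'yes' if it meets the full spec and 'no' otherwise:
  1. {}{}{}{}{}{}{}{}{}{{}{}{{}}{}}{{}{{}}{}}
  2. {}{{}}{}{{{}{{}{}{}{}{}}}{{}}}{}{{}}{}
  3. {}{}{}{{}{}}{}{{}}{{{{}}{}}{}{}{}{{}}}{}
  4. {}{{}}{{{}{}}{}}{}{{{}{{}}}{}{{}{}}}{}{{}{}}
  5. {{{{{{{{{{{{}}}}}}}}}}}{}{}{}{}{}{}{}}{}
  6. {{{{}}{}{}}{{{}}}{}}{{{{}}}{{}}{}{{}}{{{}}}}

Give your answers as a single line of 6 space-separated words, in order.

Answer: no no no no yes no

Derivation:
String 1 '{}{}{}{}{}{}{}{}{}{{}{}{{}}{}}{{}{{}}{}}': depth seq [1 0 1 0 1 0 1 0 1 0 1 0 1 0 1 0 1 0 1 2 1 2 1 2 3 2 1 2 1 0 1 2 1 2 3 2 1 2 1 0]
  -> pairs=20 depth=3 groups=11 -> no
String 2 '{}{{}}{}{{{}{{}{}{}{}{}}}{{}}}{}{{}}{}': depth seq [1 0 1 2 1 0 1 0 1 2 3 2 3 4 3 4 3 4 3 4 3 4 3 2 1 2 3 2 1 0 1 0 1 2 1 0 1 0]
  -> pairs=19 depth=4 groups=7 -> no
String 3 '{}{}{}{{}{}}{}{{}}{{{{}}{}}{}{}{}{{}}}{}': depth seq [1 0 1 0 1 0 1 2 1 2 1 0 1 0 1 2 1 0 1 2 3 4 3 2 3 2 1 2 1 2 1 2 1 2 3 2 1 0 1 0]
  -> pairs=20 depth=4 groups=8 -> no
String 4 '{}{{}}{{{}{}}{}}{}{{{}{{}}}{}{{}{}}}{}{{}{}}': depth seq [1 0 1 2 1 0 1 2 3 2 3 2 1 2 1 0 1 0 1 2 3 2 3 4 3 2 1 2 1 2 3 2 3 2 1 0 1 0 1 2 1 2 1 0]
  -> pairs=22 depth=4 groups=7 -> no
String 5 '{{{{{{{{{{{{}}}}}}}}}}}{}{}{}{}{}{}{}}{}': depth seq [1 2 3 4 5 6 7 8 9 10 11 12 11 10 9 8 7 6 5 4 3 2 1 2 1 2 1 2 1 2 1 2 1 2 1 2 1 0 1 0]
  -> pairs=20 depth=12 groups=2 -> yes
String 6 '{{{{}}{}{}}{{{}}}{}}{{{{}}}{{}}{}{{}}{{{}}}}': depth seq [1 2 3 4 3 2 3 2 3 2 1 2 3 4 3 2 1 2 1 0 1 2 3 4 3 2 1 2 3 2 1 2 1 2 3 2 1 2 3 4 3 2 1 0]
  -> pairs=22 depth=4 groups=2 -> no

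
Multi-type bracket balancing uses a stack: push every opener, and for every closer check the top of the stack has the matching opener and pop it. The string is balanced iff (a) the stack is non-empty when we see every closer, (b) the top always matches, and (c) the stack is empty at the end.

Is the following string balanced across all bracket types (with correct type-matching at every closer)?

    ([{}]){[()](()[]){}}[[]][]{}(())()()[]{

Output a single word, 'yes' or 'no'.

Answer: no

Derivation:
pos 0: push '('; stack = (
pos 1: push '['; stack = ([
pos 2: push '{'; stack = ([{
pos 3: '}' matches '{'; pop; stack = ([
pos 4: ']' matches '['; pop; stack = (
pos 5: ')' matches '('; pop; stack = (empty)
pos 6: push '{'; stack = {
pos 7: push '['; stack = {[
pos 8: push '('; stack = {[(
pos 9: ')' matches '('; pop; stack = {[
pos 10: ']' matches '['; pop; stack = {
pos 11: push '('; stack = {(
pos 12: push '('; stack = {((
pos 13: ')' matches '('; pop; stack = {(
pos 14: push '['; stack = {([
pos 15: ']' matches '['; pop; stack = {(
pos 16: ')' matches '('; pop; stack = {
pos 17: push '{'; stack = {{
pos 18: '}' matches '{'; pop; stack = {
pos 19: '}' matches '{'; pop; stack = (empty)
pos 20: push '['; stack = [
pos 21: push '['; stack = [[
pos 22: ']' matches '['; pop; stack = [
pos 23: ']' matches '['; pop; stack = (empty)
pos 24: push '['; stack = [
pos 25: ']' matches '['; pop; stack = (empty)
pos 26: push '{'; stack = {
pos 27: '}' matches '{'; pop; stack = (empty)
pos 28: push '('; stack = (
pos 29: push '('; stack = ((
pos 30: ')' matches '('; pop; stack = (
pos 31: ')' matches '('; pop; stack = (empty)
pos 32: push '('; stack = (
pos 33: ')' matches '('; pop; stack = (empty)
pos 34: push '('; stack = (
pos 35: ')' matches '('; pop; stack = (empty)
pos 36: push '['; stack = [
pos 37: ']' matches '['; pop; stack = (empty)
pos 38: push '{'; stack = {
end: stack still non-empty ({) → INVALID
Verdict: unclosed openers at end: { → no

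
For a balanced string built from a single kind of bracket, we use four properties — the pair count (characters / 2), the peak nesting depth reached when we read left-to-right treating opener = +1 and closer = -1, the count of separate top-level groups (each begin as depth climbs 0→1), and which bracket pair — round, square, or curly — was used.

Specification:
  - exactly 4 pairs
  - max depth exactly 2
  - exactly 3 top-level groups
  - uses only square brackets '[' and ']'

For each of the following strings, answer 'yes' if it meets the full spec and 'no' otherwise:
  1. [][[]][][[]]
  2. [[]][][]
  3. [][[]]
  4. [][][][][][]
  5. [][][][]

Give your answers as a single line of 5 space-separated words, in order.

String 1 '[][[]][][[]]': depth seq [1 0 1 2 1 0 1 0 1 2 1 0]
  -> pairs=6 depth=2 groups=4 -> no
String 2 '[[]][][]': depth seq [1 2 1 0 1 0 1 0]
  -> pairs=4 depth=2 groups=3 -> yes
String 3 '[][[]]': depth seq [1 0 1 2 1 0]
  -> pairs=3 depth=2 groups=2 -> no
String 4 '[][][][][][]': depth seq [1 0 1 0 1 0 1 0 1 0 1 0]
  -> pairs=6 depth=1 groups=6 -> no
String 5 '[][][][]': depth seq [1 0 1 0 1 0 1 0]
  -> pairs=4 depth=1 groups=4 -> no

Answer: no yes no no no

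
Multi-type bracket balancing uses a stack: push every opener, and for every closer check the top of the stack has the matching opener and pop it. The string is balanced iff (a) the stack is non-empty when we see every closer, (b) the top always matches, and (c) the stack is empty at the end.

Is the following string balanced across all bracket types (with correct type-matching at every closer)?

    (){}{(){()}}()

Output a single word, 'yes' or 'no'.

Answer: yes

Derivation:
pos 0: push '('; stack = (
pos 1: ')' matches '('; pop; stack = (empty)
pos 2: push '{'; stack = {
pos 3: '}' matches '{'; pop; stack = (empty)
pos 4: push '{'; stack = {
pos 5: push '('; stack = {(
pos 6: ')' matches '('; pop; stack = {
pos 7: push '{'; stack = {{
pos 8: push '('; stack = {{(
pos 9: ')' matches '('; pop; stack = {{
pos 10: '}' matches '{'; pop; stack = {
pos 11: '}' matches '{'; pop; stack = (empty)
pos 12: push '('; stack = (
pos 13: ')' matches '('; pop; stack = (empty)
end: stack empty → VALID
Verdict: properly nested → yes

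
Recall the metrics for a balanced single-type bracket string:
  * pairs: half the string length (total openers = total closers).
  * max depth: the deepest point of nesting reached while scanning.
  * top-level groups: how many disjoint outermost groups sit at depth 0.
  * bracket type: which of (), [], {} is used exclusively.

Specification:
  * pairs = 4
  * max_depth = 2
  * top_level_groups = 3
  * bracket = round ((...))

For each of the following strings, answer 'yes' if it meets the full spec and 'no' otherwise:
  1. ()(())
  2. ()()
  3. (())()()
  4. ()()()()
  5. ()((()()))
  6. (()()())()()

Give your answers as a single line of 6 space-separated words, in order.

Answer: no no yes no no no

Derivation:
String 1 '()(())': depth seq [1 0 1 2 1 0]
  -> pairs=3 depth=2 groups=2 -> no
String 2 '()()': depth seq [1 0 1 0]
  -> pairs=2 depth=1 groups=2 -> no
String 3 '(())()()': depth seq [1 2 1 0 1 0 1 0]
  -> pairs=4 depth=2 groups=3 -> yes
String 4 '()()()()': depth seq [1 0 1 0 1 0 1 0]
  -> pairs=4 depth=1 groups=4 -> no
String 5 '()((()()))': depth seq [1 0 1 2 3 2 3 2 1 0]
  -> pairs=5 depth=3 groups=2 -> no
String 6 '(()()())()()': depth seq [1 2 1 2 1 2 1 0 1 0 1 0]
  -> pairs=6 depth=2 groups=3 -> no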